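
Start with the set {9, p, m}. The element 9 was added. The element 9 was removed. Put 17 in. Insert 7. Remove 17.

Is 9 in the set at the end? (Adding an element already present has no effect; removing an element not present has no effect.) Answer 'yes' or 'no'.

Tracking the set through each operation:
Start: {9, m, p}
Event 1 (add 9): already present, no change. Set: {9, m, p}
Event 2 (remove 9): removed. Set: {m, p}
Event 3 (add 17): added. Set: {17, m, p}
Event 4 (add 7): added. Set: {17, 7, m, p}
Event 5 (remove 17): removed. Set: {7, m, p}

Final set: {7, m, p} (size 3)
9 is NOT in the final set.

Answer: no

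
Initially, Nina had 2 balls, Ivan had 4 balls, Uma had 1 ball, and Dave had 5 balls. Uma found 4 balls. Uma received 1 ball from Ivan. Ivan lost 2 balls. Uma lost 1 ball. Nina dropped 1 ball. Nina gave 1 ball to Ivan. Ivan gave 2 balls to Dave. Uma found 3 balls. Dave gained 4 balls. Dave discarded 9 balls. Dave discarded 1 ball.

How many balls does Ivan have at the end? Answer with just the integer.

Answer: 0

Derivation:
Tracking counts step by step:
Start: Nina=2, Ivan=4, Uma=1, Dave=5
Event 1 (Uma +4): Uma: 1 -> 5. State: Nina=2, Ivan=4, Uma=5, Dave=5
Event 2 (Ivan -> Uma, 1): Ivan: 4 -> 3, Uma: 5 -> 6. State: Nina=2, Ivan=3, Uma=6, Dave=5
Event 3 (Ivan -2): Ivan: 3 -> 1. State: Nina=2, Ivan=1, Uma=6, Dave=5
Event 4 (Uma -1): Uma: 6 -> 5. State: Nina=2, Ivan=1, Uma=5, Dave=5
Event 5 (Nina -1): Nina: 2 -> 1. State: Nina=1, Ivan=1, Uma=5, Dave=5
Event 6 (Nina -> Ivan, 1): Nina: 1 -> 0, Ivan: 1 -> 2. State: Nina=0, Ivan=2, Uma=5, Dave=5
Event 7 (Ivan -> Dave, 2): Ivan: 2 -> 0, Dave: 5 -> 7. State: Nina=0, Ivan=0, Uma=5, Dave=7
Event 8 (Uma +3): Uma: 5 -> 8. State: Nina=0, Ivan=0, Uma=8, Dave=7
Event 9 (Dave +4): Dave: 7 -> 11. State: Nina=0, Ivan=0, Uma=8, Dave=11
Event 10 (Dave -9): Dave: 11 -> 2. State: Nina=0, Ivan=0, Uma=8, Dave=2
Event 11 (Dave -1): Dave: 2 -> 1. State: Nina=0, Ivan=0, Uma=8, Dave=1

Ivan's final count: 0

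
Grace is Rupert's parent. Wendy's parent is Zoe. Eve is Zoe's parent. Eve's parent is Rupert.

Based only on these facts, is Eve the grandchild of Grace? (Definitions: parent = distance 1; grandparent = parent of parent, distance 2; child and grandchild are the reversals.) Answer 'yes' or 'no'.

Reconstructing the parent chain from the given facts:
  Grace -> Rupert -> Eve -> Zoe -> Wendy
(each arrow means 'parent of the next')
Positions in the chain (0 = top):
  position of Grace: 0
  position of Rupert: 1
  position of Eve: 2
  position of Zoe: 3
  position of Wendy: 4

Eve is at position 2, Grace is at position 0; signed distance (j - i) = -2.
'grandchild' requires j - i = -2. Actual distance is -2, so the relation HOLDS.

Answer: yes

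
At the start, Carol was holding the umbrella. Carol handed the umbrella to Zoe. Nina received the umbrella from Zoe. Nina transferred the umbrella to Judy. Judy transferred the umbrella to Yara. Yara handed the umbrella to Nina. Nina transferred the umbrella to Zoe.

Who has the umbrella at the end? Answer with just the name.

Tracking the umbrella through each event:
Start: Carol has the umbrella.
After event 1: Zoe has the umbrella.
After event 2: Nina has the umbrella.
After event 3: Judy has the umbrella.
After event 4: Yara has the umbrella.
After event 5: Nina has the umbrella.
After event 6: Zoe has the umbrella.

Answer: Zoe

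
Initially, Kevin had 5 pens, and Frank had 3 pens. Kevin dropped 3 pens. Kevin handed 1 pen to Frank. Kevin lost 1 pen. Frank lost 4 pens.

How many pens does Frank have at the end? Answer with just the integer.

Tracking counts step by step:
Start: Kevin=5, Frank=3
Event 1 (Kevin -3): Kevin: 5 -> 2. State: Kevin=2, Frank=3
Event 2 (Kevin -> Frank, 1): Kevin: 2 -> 1, Frank: 3 -> 4. State: Kevin=1, Frank=4
Event 3 (Kevin -1): Kevin: 1 -> 0. State: Kevin=0, Frank=4
Event 4 (Frank -4): Frank: 4 -> 0. State: Kevin=0, Frank=0

Frank's final count: 0

Answer: 0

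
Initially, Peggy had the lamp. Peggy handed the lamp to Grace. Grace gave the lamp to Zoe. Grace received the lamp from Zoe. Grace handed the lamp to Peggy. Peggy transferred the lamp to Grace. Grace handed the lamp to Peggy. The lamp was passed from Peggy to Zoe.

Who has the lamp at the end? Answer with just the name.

Answer: Zoe

Derivation:
Tracking the lamp through each event:
Start: Peggy has the lamp.
After event 1: Grace has the lamp.
After event 2: Zoe has the lamp.
After event 3: Grace has the lamp.
After event 4: Peggy has the lamp.
After event 5: Grace has the lamp.
After event 6: Peggy has the lamp.
After event 7: Zoe has the lamp.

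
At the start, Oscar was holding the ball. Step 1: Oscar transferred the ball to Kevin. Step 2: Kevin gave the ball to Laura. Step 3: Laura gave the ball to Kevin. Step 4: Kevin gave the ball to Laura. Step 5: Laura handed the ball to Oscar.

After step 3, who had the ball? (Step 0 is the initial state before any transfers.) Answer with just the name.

Answer: Kevin

Derivation:
Tracking the ball holder through step 3:
After step 0 (start): Oscar
After step 1: Kevin
After step 2: Laura
After step 3: Kevin

At step 3, the holder is Kevin.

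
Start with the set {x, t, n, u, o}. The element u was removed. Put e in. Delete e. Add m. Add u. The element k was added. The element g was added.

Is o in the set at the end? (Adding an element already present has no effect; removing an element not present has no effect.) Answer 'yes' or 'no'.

Tracking the set through each operation:
Start: {n, o, t, u, x}
Event 1 (remove u): removed. Set: {n, o, t, x}
Event 2 (add e): added. Set: {e, n, o, t, x}
Event 3 (remove e): removed. Set: {n, o, t, x}
Event 4 (add m): added. Set: {m, n, o, t, x}
Event 5 (add u): added. Set: {m, n, o, t, u, x}
Event 6 (add k): added. Set: {k, m, n, o, t, u, x}
Event 7 (add g): added. Set: {g, k, m, n, o, t, u, x}

Final set: {g, k, m, n, o, t, u, x} (size 8)
o is in the final set.

Answer: yes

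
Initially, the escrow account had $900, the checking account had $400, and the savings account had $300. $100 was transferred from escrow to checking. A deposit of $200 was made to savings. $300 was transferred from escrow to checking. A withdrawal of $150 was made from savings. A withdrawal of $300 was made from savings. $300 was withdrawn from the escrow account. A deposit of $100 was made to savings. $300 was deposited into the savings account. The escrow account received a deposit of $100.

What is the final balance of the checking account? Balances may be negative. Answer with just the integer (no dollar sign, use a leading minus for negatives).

Answer: 800

Derivation:
Tracking account balances step by step:
Start: escrow=900, checking=400, savings=300
Event 1 (transfer 100 escrow -> checking): escrow: 900 - 100 = 800, checking: 400 + 100 = 500. Balances: escrow=800, checking=500, savings=300
Event 2 (deposit 200 to savings): savings: 300 + 200 = 500. Balances: escrow=800, checking=500, savings=500
Event 3 (transfer 300 escrow -> checking): escrow: 800 - 300 = 500, checking: 500 + 300 = 800. Balances: escrow=500, checking=800, savings=500
Event 4 (withdraw 150 from savings): savings: 500 - 150 = 350. Balances: escrow=500, checking=800, savings=350
Event 5 (withdraw 300 from savings): savings: 350 - 300 = 50. Balances: escrow=500, checking=800, savings=50
Event 6 (withdraw 300 from escrow): escrow: 500 - 300 = 200. Balances: escrow=200, checking=800, savings=50
Event 7 (deposit 100 to savings): savings: 50 + 100 = 150. Balances: escrow=200, checking=800, savings=150
Event 8 (deposit 300 to savings): savings: 150 + 300 = 450. Balances: escrow=200, checking=800, savings=450
Event 9 (deposit 100 to escrow): escrow: 200 + 100 = 300. Balances: escrow=300, checking=800, savings=450

Final balance of checking: 800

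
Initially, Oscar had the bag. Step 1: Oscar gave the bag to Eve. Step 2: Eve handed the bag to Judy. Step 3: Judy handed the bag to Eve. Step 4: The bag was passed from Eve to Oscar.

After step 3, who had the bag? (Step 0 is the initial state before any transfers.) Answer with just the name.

Tracking the bag holder through step 3:
After step 0 (start): Oscar
After step 1: Eve
After step 2: Judy
After step 3: Eve

At step 3, the holder is Eve.

Answer: Eve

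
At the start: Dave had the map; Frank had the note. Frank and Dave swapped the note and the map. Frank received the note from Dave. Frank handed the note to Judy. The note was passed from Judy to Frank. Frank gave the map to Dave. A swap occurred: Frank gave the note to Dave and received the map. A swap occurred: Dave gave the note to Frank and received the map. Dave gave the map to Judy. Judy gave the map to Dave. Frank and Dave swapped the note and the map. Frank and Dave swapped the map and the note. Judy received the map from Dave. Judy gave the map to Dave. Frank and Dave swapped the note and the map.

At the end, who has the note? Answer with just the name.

Answer: Dave

Derivation:
Tracking all object holders:
Start: map:Dave, note:Frank
Event 1 (swap note<->map: now note:Dave, map:Frank). State: map:Frank, note:Dave
Event 2 (give note: Dave -> Frank). State: map:Frank, note:Frank
Event 3 (give note: Frank -> Judy). State: map:Frank, note:Judy
Event 4 (give note: Judy -> Frank). State: map:Frank, note:Frank
Event 5 (give map: Frank -> Dave). State: map:Dave, note:Frank
Event 6 (swap note<->map: now note:Dave, map:Frank). State: map:Frank, note:Dave
Event 7 (swap note<->map: now note:Frank, map:Dave). State: map:Dave, note:Frank
Event 8 (give map: Dave -> Judy). State: map:Judy, note:Frank
Event 9 (give map: Judy -> Dave). State: map:Dave, note:Frank
Event 10 (swap note<->map: now note:Dave, map:Frank). State: map:Frank, note:Dave
Event 11 (swap map<->note: now map:Dave, note:Frank). State: map:Dave, note:Frank
Event 12 (give map: Dave -> Judy). State: map:Judy, note:Frank
Event 13 (give map: Judy -> Dave). State: map:Dave, note:Frank
Event 14 (swap note<->map: now note:Dave, map:Frank). State: map:Frank, note:Dave

Final state: map:Frank, note:Dave
The note is held by Dave.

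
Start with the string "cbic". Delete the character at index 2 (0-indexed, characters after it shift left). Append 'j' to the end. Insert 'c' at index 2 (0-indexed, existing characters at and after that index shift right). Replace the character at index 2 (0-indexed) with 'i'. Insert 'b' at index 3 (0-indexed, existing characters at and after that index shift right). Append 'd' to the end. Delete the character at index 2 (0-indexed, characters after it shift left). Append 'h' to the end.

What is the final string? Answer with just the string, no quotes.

Applying each edit step by step:
Start: "cbic"
Op 1 (delete idx 2 = 'i'): "cbic" -> "cbc"
Op 2 (append 'j'): "cbc" -> "cbcj"
Op 3 (insert 'c' at idx 2): "cbcj" -> "cbccj"
Op 4 (replace idx 2: 'c' -> 'i'): "cbccj" -> "cbicj"
Op 5 (insert 'b' at idx 3): "cbicj" -> "cbibcj"
Op 6 (append 'd'): "cbibcj" -> "cbibcjd"
Op 7 (delete idx 2 = 'i'): "cbibcjd" -> "cbbcjd"
Op 8 (append 'h'): "cbbcjd" -> "cbbcjdh"

Answer: cbbcjdh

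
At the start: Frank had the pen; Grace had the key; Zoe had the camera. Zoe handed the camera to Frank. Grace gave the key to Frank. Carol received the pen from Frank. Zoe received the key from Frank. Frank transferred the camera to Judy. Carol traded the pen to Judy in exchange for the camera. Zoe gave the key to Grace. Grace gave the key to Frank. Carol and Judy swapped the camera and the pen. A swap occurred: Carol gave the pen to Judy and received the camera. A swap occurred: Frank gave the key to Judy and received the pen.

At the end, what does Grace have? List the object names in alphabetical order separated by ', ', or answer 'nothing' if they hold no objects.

Tracking all object holders:
Start: pen:Frank, key:Grace, camera:Zoe
Event 1 (give camera: Zoe -> Frank). State: pen:Frank, key:Grace, camera:Frank
Event 2 (give key: Grace -> Frank). State: pen:Frank, key:Frank, camera:Frank
Event 3 (give pen: Frank -> Carol). State: pen:Carol, key:Frank, camera:Frank
Event 4 (give key: Frank -> Zoe). State: pen:Carol, key:Zoe, camera:Frank
Event 5 (give camera: Frank -> Judy). State: pen:Carol, key:Zoe, camera:Judy
Event 6 (swap pen<->camera: now pen:Judy, camera:Carol). State: pen:Judy, key:Zoe, camera:Carol
Event 7 (give key: Zoe -> Grace). State: pen:Judy, key:Grace, camera:Carol
Event 8 (give key: Grace -> Frank). State: pen:Judy, key:Frank, camera:Carol
Event 9 (swap camera<->pen: now camera:Judy, pen:Carol). State: pen:Carol, key:Frank, camera:Judy
Event 10 (swap pen<->camera: now pen:Judy, camera:Carol). State: pen:Judy, key:Frank, camera:Carol
Event 11 (swap key<->pen: now key:Judy, pen:Frank). State: pen:Frank, key:Judy, camera:Carol

Final state: pen:Frank, key:Judy, camera:Carol
Grace holds: (nothing).

Answer: nothing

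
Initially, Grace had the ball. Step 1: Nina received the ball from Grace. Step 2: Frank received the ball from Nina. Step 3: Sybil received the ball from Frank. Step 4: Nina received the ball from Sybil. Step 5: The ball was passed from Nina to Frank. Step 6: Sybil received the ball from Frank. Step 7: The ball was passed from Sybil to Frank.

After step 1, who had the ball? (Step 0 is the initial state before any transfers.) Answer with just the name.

Tracking the ball holder through step 1:
After step 0 (start): Grace
After step 1: Nina

At step 1, the holder is Nina.

Answer: Nina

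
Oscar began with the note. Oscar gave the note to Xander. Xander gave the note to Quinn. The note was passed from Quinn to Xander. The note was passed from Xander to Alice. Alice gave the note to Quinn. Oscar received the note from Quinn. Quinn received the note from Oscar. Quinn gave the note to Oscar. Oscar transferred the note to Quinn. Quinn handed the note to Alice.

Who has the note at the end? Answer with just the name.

Tracking the note through each event:
Start: Oscar has the note.
After event 1: Xander has the note.
After event 2: Quinn has the note.
After event 3: Xander has the note.
After event 4: Alice has the note.
After event 5: Quinn has the note.
After event 6: Oscar has the note.
After event 7: Quinn has the note.
After event 8: Oscar has the note.
After event 9: Quinn has the note.
After event 10: Alice has the note.

Answer: Alice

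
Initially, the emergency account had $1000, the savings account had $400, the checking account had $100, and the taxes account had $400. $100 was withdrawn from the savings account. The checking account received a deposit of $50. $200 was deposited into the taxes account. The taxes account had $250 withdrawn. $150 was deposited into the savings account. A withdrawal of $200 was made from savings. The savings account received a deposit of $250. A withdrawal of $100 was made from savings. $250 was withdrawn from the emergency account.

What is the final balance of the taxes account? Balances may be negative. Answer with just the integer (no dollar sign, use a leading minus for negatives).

Answer: 350

Derivation:
Tracking account balances step by step:
Start: emergency=1000, savings=400, checking=100, taxes=400
Event 1 (withdraw 100 from savings): savings: 400 - 100 = 300. Balances: emergency=1000, savings=300, checking=100, taxes=400
Event 2 (deposit 50 to checking): checking: 100 + 50 = 150. Balances: emergency=1000, savings=300, checking=150, taxes=400
Event 3 (deposit 200 to taxes): taxes: 400 + 200 = 600. Balances: emergency=1000, savings=300, checking=150, taxes=600
Event 4 (withdraw 250 from taxes): taxes: 600 - 250 = 350. Balances: emergency=1000, savings=300, checking=150, taxes=350
Event 5 (deposit 150 to savings): savings: 300 + 150 = 450. Balances: emergency=1000, savings=450, checking=150, taxes=350
Event 6 (withdraw 200 from savings): savings: 450 - 200 = 250. Balances: emergency=1000, savings=250, checking=150, taxes=350
Event 7 (deposit 250 to savings): savings: 250 + 250 = 500. Balances: emergency=1000, savings=500, checking=150, taxes=350
Event 8 (withdraw 100 from savings): savings: 500 - 100 = 400. Balances: emergency=1000, savings=400, checking=150, taxes=350
Event 9 (withdraw 250 from emergency): emergency: 1000 - 250 = 750. Balances: emergency=750, savings=400, checking=150, taxes=350

Final balance of taxes: 350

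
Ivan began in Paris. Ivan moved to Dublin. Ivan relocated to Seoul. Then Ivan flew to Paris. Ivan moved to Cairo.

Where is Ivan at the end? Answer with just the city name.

Answer: Cairo

Derivation:
Tracking Ivan's location:
Start: Ivan is in Paris.
After move 1: Paris -> Dublin. Ivan is in Dublin.
After move 2: Dublin -> Seoul. Ivan is in Seoul.
After move 3: Seoul -> Paris. Ivan is in Paris.
After move 4: Paris -> Cairo. Ivan is in Cairo.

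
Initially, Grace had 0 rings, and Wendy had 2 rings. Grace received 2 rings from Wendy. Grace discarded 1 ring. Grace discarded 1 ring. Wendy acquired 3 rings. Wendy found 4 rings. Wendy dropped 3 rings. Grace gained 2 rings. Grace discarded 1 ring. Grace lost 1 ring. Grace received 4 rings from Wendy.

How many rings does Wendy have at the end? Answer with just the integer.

Answer: 0

Derivation:
Tracking counts step by step:
Start: Grace=0, Wendy=2
Event 1 (Wendy -> Grace, 2): Wendy: 2 -> 0, Grace: 0 -> 2. State: Grace=2, Wendy=0
Event 2 (Grace -1): Grace: 2 -> 1. State: Grace=1, Wendy=0
Event 3 (Grace -1): Grace: 1 -> 0. State: Grace=0, Wendy=0
Event 4 (Wendy +3): Wendy: 0 -> 3. State: Grace=0, Wendy=3
Event 5 (Wendy +4): Wendy: 3 -> 7. State: Grace=0, Wendy=7
Event 6 (Wendy -3): Wendy: 7 -> 4. State: Grace=0, Wendy=4
Event 7 (Grace +2): Grace: 0 -> 2. State: Grace=2, Wendy=4
Event 8 (Grace -1): Grace: 2 -> 1. State: Grace=1, Wendy=4
Event 9 (Grace -1): Grace: 1 -> 0. State: Grace=0, Wendy=4
Event 10 (Wendy -> Grace, 4): Wendy: 4 -> 0, Grace: 0 -> 4. State: Grace=4, Wendy=0

Wendy's final count: 0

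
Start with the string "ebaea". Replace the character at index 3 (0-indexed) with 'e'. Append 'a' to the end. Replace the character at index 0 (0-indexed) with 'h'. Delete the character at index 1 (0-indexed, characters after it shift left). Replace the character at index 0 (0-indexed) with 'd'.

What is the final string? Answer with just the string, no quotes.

Applying each edit step by step:
Start: "ebaea"
Op 1 (replace idx 3: 'e' -> 'e'): "ebaea" -> "ebaea"
Op 2 (append 'a'): "ebaea" -> "ebaeaa"
Op 3 (replace idx 0: 'e' -> 'h'): "ebaeaa" -> "hbaeaa"
Op 4 (delete idx 1 = 'b'): "hbaeaa" -> "haeaa"
Op 5 (replace idx 0: 'h' -> 'd'): "haeaa" -> "daeaa"

Answer: daeaa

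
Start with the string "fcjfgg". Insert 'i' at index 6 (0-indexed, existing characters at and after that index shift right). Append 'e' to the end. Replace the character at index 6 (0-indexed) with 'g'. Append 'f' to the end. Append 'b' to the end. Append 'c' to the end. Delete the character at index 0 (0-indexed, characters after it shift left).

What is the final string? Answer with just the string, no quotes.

Answer: cjfgggefbc

Derivation:
Applying each edit step by step:
Start: "fcjfgg"
Op 1 (insert 'i' at idx 6): "fcjfgg" -> "fcjfggi"
Op 2 (append 'e'): "fcjfggi" -> "fcjfggie"
Op 3 (replace idx 6: 'i' -> 'g'): "fcjfggie" -> "fcjfggge"
Op 4 (append 'f'): "fcjfggge" -> "fcjfgggef"
Op 5 (append 'b'): "fcjfgggef" -> "fcjfgggefb"
Op 6 (append 'c'): "fcjfgggefb" -> "fcjfgggefbc"
Op 7 (delete idx 0 = 'f'): "fcjfgggefbc" -> "cjfgggefbc"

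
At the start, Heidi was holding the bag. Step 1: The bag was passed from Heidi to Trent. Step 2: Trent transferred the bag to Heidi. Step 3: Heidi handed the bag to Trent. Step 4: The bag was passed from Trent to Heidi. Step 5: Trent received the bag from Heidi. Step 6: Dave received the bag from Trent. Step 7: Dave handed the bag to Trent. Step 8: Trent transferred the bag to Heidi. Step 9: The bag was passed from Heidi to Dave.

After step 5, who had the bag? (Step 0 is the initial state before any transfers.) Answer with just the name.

Answer: Trent

Derivation:
Tracking the bag holder through step 5:
After step 0 (start): Heidi
After step 1: Trent
After step 2: Heidi
After step 3: Trent
After step 4: Heidi
After step 5: Trent

At step 5, the holder is Trent.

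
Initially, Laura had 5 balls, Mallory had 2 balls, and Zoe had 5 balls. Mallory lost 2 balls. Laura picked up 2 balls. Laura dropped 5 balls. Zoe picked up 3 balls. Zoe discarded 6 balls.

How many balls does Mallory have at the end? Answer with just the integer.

Answer: 0

Derivation:
Tracking counts step by step:
Start: Laura=5, Mallory=2, Zoe=5
Event 1 (Mallory -2): Mallory: 2 -> 0. State: Laura=5, Mallory=0, Zoe=5
Event 2 (Laura +2): Laura: 5 -> 7. State: Laura=7, Mallory=0, Zoe=5
Event 3 (Laura -5): Laura: 7 -> 2. State: Laura=2, Mallory=0, Zoe=5
Event 4 (Zoe +3): Zoe: 5 -> 8. State: Laura=2, Mallory=0, Zoe=8
Event 5 (Zoe -6): Zoe: 8 -> 2. State: Laura=2, Mallory=0, Zoe=2

Mallory's final count: 0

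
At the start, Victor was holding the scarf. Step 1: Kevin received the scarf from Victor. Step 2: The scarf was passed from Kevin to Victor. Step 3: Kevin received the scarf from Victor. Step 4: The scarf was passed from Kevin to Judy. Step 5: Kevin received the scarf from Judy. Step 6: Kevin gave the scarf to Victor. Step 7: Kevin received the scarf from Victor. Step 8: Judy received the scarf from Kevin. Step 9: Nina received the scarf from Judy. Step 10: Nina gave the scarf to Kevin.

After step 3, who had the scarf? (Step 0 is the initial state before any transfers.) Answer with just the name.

Answer: Kevin

Derivation:
Tracking the scarf holder through step 3:
After step 0 (start): Victor
After step 1: Kevin
After step 2: Victor
After step 3: Kevin

At step 3, the holder is Kevin.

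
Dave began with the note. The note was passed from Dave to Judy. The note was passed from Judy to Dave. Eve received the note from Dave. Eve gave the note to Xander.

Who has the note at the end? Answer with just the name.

Answer: Xander

Derivation:
Tracking the note through each event:
Start: Dave has the note.
After event 1: Judy has the note.
After event 2: Dave has the note.
After event 3: Eve has the note.
After event 4: Xander has the note.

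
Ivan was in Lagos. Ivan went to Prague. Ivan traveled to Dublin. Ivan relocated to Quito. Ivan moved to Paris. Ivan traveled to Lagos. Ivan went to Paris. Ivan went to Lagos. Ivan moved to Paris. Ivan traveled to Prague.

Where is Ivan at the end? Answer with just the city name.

Answer: Prague

Derivation:
Tracking Ivan's location:
Start: Ivan is in Lagos.
After move 1: Lagos -> Prague. Ivan is in Prague.
After move 2: Prague -> Dublin. Ivan is in Dublin.
After move 3: Dublin -> Quito. Ivan is in Quito.
After move 4: Quito -> Paris. Ivan is in Paris.
After move 5: Paris -> Lagos. Ivan is in Lagos.
After move 6: Lagos -> Paris. Ivan is in Paris.
After move 7: Paris -> Lagos. Ivan is in Lagos.
After move 8: Lagos -> Paris. Ivan is in Paris.
After move 9: Paris -> Prague. Ivan is in Prague.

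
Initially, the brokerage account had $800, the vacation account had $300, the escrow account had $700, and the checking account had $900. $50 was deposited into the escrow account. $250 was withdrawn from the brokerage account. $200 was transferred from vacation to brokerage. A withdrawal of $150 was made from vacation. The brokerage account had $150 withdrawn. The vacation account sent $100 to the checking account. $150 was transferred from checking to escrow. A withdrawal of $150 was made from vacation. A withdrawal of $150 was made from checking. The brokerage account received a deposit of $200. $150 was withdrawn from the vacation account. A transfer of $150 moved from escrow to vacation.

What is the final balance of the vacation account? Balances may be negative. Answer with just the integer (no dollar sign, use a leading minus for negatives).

Tracking account balances step by step:
Start: brokerage=800, vacation=300, escrow=700, checking=900
Event 1 (deposit 50 to escrow): escrow: 700 + 50 = 750. Balances: brokerage=800, vacation=300, escrow=750, checking=900
Event 2 (withdraw 250 from brokerage): brokerage: 800 - 250 = 550. Balances: brokerage=550, vacation=300, escrow=750, checking=900
Event 3 (transfer 200 vacation -> brokerage): vacation: 300 - 200 = 100, brokerage: 550 + 200 = 750. Balances: brokerage=750, vacation=100, escrow=750, checking=900
Event 4 (withdraw 150 from vacation): vacation: 100 - 150 = -50. Balances: brokerage=750, vacation=-50, escrow=750, checking=900
Event 5 (withdraw 150 from brokerage): brokerage: 750 - 150 = 600. Balances: brokerage=600, vacation=-50, escrow=750, checking=900
Event 6 (transfer 100 vacation -> checking): vacation: -50 - 100 = -150, checking: 900 + 100 = 1000. Balances: brokerage=600, vacation=-150, escrow=750, checking=1000
Event 7 (transfer 150 checking -> escrow): checking: 1000 - 150 = 850, escrow: 750 + 150 = 900. Balances: brokerage=600, vacation=-150, escrow=900, checking=850
Event 8 (withdraw 150 from vacation): vacation: -150 - 150 = -300. Balances: brokerage=600, vacation=-300, escrow=900, checking=850
Event 9 (withdraw 150 from checking): checking: 850 - 150 = 700. Balances: brokerage=600, vacation=-300, escrow=900, checking=700
Event 10 (deposit 200 to brokerage): brokerage: 600 + 200 = 800. Balances: brokerage=800, vacation=-300, escrow=900, checking=700
Event 11 (withdraw 150 from vacation): vacation: -300 - 150 = -450. Balances: brokerage=800, vacation=-450, escrow=900, checking=700
Event 12 (transfer 150 escrow -> vacation): escrow: 900 - 150 = 750, vacation: -450 + 150 = -300. Balances: brokerage=800, vacation=-300, escrow=750, checking=700

Final balance of vacation: -300

Answer: -300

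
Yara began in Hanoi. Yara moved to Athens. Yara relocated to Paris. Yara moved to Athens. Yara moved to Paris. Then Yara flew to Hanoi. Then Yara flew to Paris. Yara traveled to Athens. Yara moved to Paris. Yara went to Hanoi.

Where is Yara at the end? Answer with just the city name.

Tracking Yara's location:
Start: Yara is in Hanoi.
After move 1: Hanoi -> Athens. Yara is in Athens.
After move 2: Athens -> Paris. Yara is in Paris.
After move 3: Paris -> Athens. Yara is in Athens.
After move 4: Athens -> Paris. Yara is in Paris.
After move 5: Paris -> Hanoi. Yara is in Hanoi.
After move 6: Hanoi -> Paris. Yara is in Paris.
After move 7: Paris -> Athens. Yara is in Athens.
After move 8: Athens -> Paris. Yara is in Paris.
After move 9: Paris -> Hanoi. Yara is in Hanoi.

Answer: Hanoi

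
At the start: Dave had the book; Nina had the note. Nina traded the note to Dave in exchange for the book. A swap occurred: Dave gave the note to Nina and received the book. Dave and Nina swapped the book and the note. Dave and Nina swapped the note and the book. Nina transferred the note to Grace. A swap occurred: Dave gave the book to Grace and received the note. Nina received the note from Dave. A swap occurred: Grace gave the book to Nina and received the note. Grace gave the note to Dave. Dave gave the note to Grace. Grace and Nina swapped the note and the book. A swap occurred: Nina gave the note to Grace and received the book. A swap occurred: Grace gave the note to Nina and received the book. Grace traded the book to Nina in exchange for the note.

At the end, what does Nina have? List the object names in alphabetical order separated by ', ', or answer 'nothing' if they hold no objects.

Tracking all object holders:
Start: book:Dave, note:Nina
Event 1 (swap note<->book: now note:Dave, book:Nina). State: book:Nina, note:Dave
Event 2 (swap note<->book: now note:Nina, book:Dave). State: book:Dave, note:Nina
Event 3 (swap book<->note: now book:Nina, note:Dave). State: book:Nina, note:Dave
Event 4 (swap note<->book: now note:Nina, book:Dave). State: book:Dave, note:Nina
Event 5 (give note: Nina -> Grace). State: book:Dave, note:Grace
Event 6 (swap book<->note: now book:Grace, note:Dave). State: book:Grace, note:Dave
Event 7 (give note: Dave -> Nina). State: book:Grace, note:Nina
Event 8 (swap book<->note: now book:Nina, note:Grace). State: book:Nina, note:Grace
Event 9 (give note: Grace -> Dave). State: book:Nina, note:Dave
Event 10 (give note: Dave -> Grace). State: book:Nina, note:Grace
Event 11 (swap note<->book: now note:Nina, book:Grace). State: book:Grace, note:Nina
Event 12 (swap note<->book: now note:Grace, book:Nina). State: book:Nina, note:Grace
Event 13 (swap note<->book: now note:Nina, book:Grace). State: book:Grace, note:Nina
Event 14 (swap book<->note: now book:Nina, note:Grace). State: book:Nina, note:Grace

Final state: book:Nina, note:Grace
Nina holds: book.

Answer: book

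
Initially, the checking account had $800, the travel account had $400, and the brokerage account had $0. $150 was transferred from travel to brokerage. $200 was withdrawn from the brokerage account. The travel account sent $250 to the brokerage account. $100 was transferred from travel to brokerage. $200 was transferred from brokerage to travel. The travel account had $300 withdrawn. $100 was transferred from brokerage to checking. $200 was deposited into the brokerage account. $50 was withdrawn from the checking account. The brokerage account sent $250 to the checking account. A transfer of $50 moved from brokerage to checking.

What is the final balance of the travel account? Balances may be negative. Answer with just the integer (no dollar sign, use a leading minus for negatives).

Tracking account balances step by step:
Start: checking=800, travel=400, brokerage=0
Event 1 (transfer 150 travel -> brokerage): travel: 400 - 150 = 250, brokerage: 0 + 150 = 150. Balances: checking=800, travel=250, brokerage=150
Event 2 (withdraw 200 from brokerage): brokerage: 150 - 200 = -50. Balances: checking=800, travel=250, brokerage=-50
Event 3 (transfer 250 travel -> brokerage): travel: 250 - 250 = 0, brokerage: -50 + 250 = 200. Balances: checking=800, travel=0, brokerage=200
Event 4 (transfer 100 travel -> brokerage): travel: 0 - 100 = -100, brokerage: 200 + 100 = 300. Balances: checking=800, travel=-100, brokerage=300
Event 5 (transfer 200 brokerage -> travel): brokerage: 300 - 200 = 100, travel: -100 + 200 = 100. Balances: checking=800, travel=100, brokerage=100
Event 6 (withdraw 300 from travel): travel: 100 - 300 = -200. Balances: checking=800, travel=-200, brokerage=100
Event 7 (transfer 100 brokerage -> checking): brokerage: 100 - 100 = 0, checking: 800 + 100 = 900. Balances: checking=900, travel=-200, brokerage=0
Event 8 (deposit 200 to brokerage): brokerage: 0 + 200 = 200. Balances: checking=900, travel=-200, brokerage=200
Event 9 (withdraw 50 from checking): checking: 900 - 50 = 850. Balances: checking=850, travel=-200, brokerage=200
Event 10 (transfer 250 brokerage -> checking): brokerage: 200 - 250 = -50, checking: 850 + 250 = 1100. Balances: checking=1100, travel=-200, brokerage=-50
Event 11 (transfer 50 brokerage -> checking): brokerage: -50 - 50 = -100, checking: 1100 + 50 = 1150. Balances: checking=1150, travel=-200, brokerage=-100

Final balance of travel: -200

Answer: -200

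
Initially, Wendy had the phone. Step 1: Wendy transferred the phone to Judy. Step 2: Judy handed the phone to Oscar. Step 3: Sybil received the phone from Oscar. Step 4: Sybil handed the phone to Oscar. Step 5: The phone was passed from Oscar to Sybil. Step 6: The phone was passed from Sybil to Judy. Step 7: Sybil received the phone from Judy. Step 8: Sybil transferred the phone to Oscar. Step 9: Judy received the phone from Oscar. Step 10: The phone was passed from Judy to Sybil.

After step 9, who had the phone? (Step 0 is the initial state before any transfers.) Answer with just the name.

Tracking the phone holder through step 9:
After step 0 (start): Wendy
After step 1: Judy
After step 2: Oscar
After step 3: Sybil
After step 4: Oscar
After step 5: Sybil
After step 6: Judy
After step 7: Sybil
After step 8: Oscar
After step 9: Judy

At step 9, the holder is Judy.

Answer: Judy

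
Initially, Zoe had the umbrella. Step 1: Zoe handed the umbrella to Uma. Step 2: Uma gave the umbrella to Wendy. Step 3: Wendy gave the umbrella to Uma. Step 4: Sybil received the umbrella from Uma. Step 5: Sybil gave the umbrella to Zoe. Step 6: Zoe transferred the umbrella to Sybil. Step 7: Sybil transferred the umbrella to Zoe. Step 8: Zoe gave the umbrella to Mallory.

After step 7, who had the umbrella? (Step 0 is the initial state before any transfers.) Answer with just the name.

Tracking the umbrella holder through step 7:
After step 0 (start): Zoe
After step 1: Uma
After step 2: Wendy
After step 3: Uma
After step 4: Sybil
After step 5: Zoe
After step 6: Sybil
After step 7: Zoe

At step 7, the holder is Zoe.

Answer: Zoe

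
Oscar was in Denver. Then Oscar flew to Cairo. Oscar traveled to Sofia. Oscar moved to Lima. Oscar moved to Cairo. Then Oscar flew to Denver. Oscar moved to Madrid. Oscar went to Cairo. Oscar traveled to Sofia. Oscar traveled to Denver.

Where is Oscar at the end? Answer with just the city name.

Tracking Oscar's location:
Start: Oscar is in Denver.
After move 1: Denver -> Cairo. Oscar is in Cairo.
After move 2: Cairo -> Sofia. Oscar is in Sofia.
After move 3: Sofia -> Lima. Oscar is in Lima.
After move 4: Lima -> Cairo. Oscar is in Cairo.
After move 5: Cairo -> Denver. Oscar is in Denver.
After move 6: Denver -> Madrid. Oscar is in Madrid.
After move 7: Madrid -> Cairo. Oscar is in Cairo.
After move 8: Cairo -> Sofia. Oscar is in Sofia.
After move 9: Sofia -> Denver. Oscar is in Denver.

Answer: Denver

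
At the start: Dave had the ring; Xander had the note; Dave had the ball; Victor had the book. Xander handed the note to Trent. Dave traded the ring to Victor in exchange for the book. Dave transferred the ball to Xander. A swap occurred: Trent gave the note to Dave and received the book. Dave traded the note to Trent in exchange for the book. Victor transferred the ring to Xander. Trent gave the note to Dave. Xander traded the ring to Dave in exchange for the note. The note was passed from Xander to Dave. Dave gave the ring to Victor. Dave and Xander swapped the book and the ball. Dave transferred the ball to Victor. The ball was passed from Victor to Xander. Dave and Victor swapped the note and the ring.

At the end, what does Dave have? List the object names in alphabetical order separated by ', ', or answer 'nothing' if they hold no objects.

Answer: ring

Derivation:
Tracking all object holders:
Start: ring:Dave, note:Xander, ball:Dave, book:Victor
Event 1 (give note: Xander -> Trent). State: ring:Dave, note:Trent, ball:Dave, book:Victor
Event 2 (swap ring<->book: now ring:Victor, book:Dave). State: ring:Victor, note:Trent, ball:Dave, book:Dave
Event 3 (give ball: Dave -> Xander). State: ring:Victor, note:Trent, ball:Xander, book:Dave
Event 4 (swap note<->book: now note:Dave, book:Trent). State: ring:Victor, note:Dave, ball:Xander, book:Trent
Event 5 (swap note<->book: now note:Trent, book:Dave). State: ring:Victor, note:Trent, ball:Xander, book:Dave
Event 6 (give ring: Victor -> Xander). State: ring:Xander, note:Trent, ball:Xander, book:Dave
Event 7 (give note: Trent -> Dave). State: ring:Xander, note:Dave, ball:Xander, book:Dave
Event 8 (swap ring<->note: now ring:Dave, note:Xander). State: ring:Dave, note:Xander, ball:Xander, book:Dave
Event 9 (give note: Xander -> Dave). State: ring:Dave, note:Dave, ball:Xander, book:Dave
Event 10 (give ring: Dave -> Victor). State: ring:Victor, note:Dave, ball:Xander, book:Dave
Event 11 (swap book<->ball: now book:Xander, ball:Dave). State: ring:Victor, note:Dave, ball:Dave, book:Xander
Event 12 (give ball: Dave -> Victor). State: ring:Victor, note:Dave, ball:Victor, book:Xander
Event 13 (give ball: Victor -> Xander). State: ring:Victor, note:Dave, ball:Xander, book:Xander
Event 14 (swap note<->ring: now note:Victor, ring:Dave). State: ring:Dave, note:Victor, ball:Xander, book:Xander

Final state: ring:Dave, note:Victor, ball:Xander, book:Xander
Dave holds: ring.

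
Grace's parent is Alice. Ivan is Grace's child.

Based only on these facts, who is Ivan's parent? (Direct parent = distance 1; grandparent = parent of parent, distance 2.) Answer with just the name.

Answer: Grace

Derivation:
Reconstructing the parent chain from the given facts:
  Alice -> Grace -> Ivan
(each arrow means 'parent of the next')
Positions in the chain (0 = top):
  position of Alice: 0
  position of Grace: 1
  position of Ivan: 2

Ivan is at position 2; the parent is 1 step up the chain, i.e. position 1: Grace.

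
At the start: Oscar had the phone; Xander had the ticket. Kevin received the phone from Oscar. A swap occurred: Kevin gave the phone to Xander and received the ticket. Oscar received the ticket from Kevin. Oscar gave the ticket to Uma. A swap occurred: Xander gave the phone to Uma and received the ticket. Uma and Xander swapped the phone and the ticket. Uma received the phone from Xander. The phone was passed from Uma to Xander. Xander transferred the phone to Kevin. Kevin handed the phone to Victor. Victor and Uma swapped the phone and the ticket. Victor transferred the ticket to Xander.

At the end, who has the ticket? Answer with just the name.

Answer: Xander

Derivation:
Tracking all object holders:
Start: phone:Oscar, ticket:Xander
Event 1 (give phone: Oscar -> Kevin). State: phone:Kevin, ticket:Xander
Event 2 (swap phone<->ticket: now phone:Xander, ticket:Kevin). State: phone:Xander, ticket:Kevin
Event 3 (give ticket: Kevin -> Oscar). State: phone:Xander, ticket:Oscar
Event 4 (give ticket: Oscar -> Uma). State: phone:Xander, ticket:Uma
Event 5 (swap phone<->ticket: now phone:Uma, ticket:Xander). State: phone:Uma, ticket:Xander
Event 6 (swap phone<->ticket: now phone:Xander, ticket:Uma). State: phone:Xander, ticket:Uma
Event 7 (give phone: Xander -> Uma). State: phone:Uma, ticket:Uma
Event 8 (give phone: Uma -> Xander). State: phone:Xander, ticket:Uma
Event 9 (give phone: Xander -> Kevin). State: phone:Kevin, ticket:Uma
Event 10 (give phone: Kevin -> Victor). State: phone:Victor, ticket:Uma
Event 11 (swap phone<->ticket: now phone:Uma, ticket:Victor). State: phone:Uma, ticket:Victor
Event 12 (give ticket: Victor -> Xander). State: phone:Uma, ticket:Xander

Final state: phone:Uma, ticket:Xander
The ticket is held by Xander.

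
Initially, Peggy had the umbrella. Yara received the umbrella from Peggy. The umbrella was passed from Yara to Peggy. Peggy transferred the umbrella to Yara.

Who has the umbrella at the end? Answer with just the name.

Answer: Yara

Derivation:
Tracking the umbrella through each event:
Start: Peggy has the umbrella.
After event 1: Yara has the umbrella.
After event 2: Peggy has the umbrella.
After event 3: Yara has the umbrella.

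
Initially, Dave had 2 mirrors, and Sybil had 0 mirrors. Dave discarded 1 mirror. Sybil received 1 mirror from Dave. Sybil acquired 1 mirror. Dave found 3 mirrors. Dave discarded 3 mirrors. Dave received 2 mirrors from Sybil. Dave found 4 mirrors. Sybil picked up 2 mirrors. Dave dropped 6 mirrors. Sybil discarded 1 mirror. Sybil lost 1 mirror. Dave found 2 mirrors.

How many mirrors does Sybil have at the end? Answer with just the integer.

Tracking counts step by step:
Start: Dave=2, Sybil=0
Event 1 (Dave -1): Dave: 2 -> 1. State: Dave=1, Sybil=0
Event 2 (Dave -> Sybil, 1): Dave: 1 -> 0, Sybil: 0 -> 1. State: Dave=0, Sybil=1
Event 3 (Sybil +1): Sybil: 1 -> 2. State: Dave=0, Sybil=2
Event 4 (Dave +3): Dave: 0 -> 3. State: Dave=3, Sybil=2
Event 5 (Dave -3): Dave: 3 -> 0. State: Dave=0, Sybil=2
Event 6 (Sybil -> Dave, 2): Sybil: 2 -> 0, Dave: 0 -> 2. State: Dave=2, Sybil=0
Event 7 (Dave +4): Dave: 2 -> 6. State: Dave=6, Sybil=0
Event 8 (Sybil +2): Sybil: 0 -> 2. State: Dave=6, Sybil=2
Event 9 (Dave -6): Dave: 6 -> 0. State: Dave=0, Sybil=2
Event 10 (Sybil -1): Sybil: 2 -> 1. State: Dave=0, Sybil=1
Event 11 (Sybil -1): Sybil: 1 -> 0. State: Dave=0, Sybil=0
Event 12 (Dave +2): Dave: 0 -> 2. State: Dave=2, Sybil=0

Sybil's final count: 0

Answer: 0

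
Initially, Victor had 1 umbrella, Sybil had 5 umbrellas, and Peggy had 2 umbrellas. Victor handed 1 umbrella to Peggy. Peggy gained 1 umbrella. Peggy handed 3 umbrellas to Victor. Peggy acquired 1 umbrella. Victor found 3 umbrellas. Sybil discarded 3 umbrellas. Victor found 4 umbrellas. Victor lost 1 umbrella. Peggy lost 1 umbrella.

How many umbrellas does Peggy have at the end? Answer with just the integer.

Tracking counts step by step:
Start: Victor=1, Sybil=5, Peggy=2
Event 1 (Victor -> Peggy, 1): Victor: 1 -> 0, Peggy: 2 -> 3. State: Victor=0, Sybil=5, Peggy=3
Event 2 (Peggy +1): Peggy: 3 -> 4. State: Victor=0, Sybil=5, Peggy=4
Event 3 (Peggy -> Victor, 3): Peggy: 4 -> 1, Victor: 0 -> 3. State: Victor=3, Sybil=5, Peggy=1
Event 4 (Peggy +1): Peggy: 1 -> 2. State: Victor=3, Sybil=5, Peggy=2
Event 5 (Victor +3): Victor: 3 -> 6. State: Victor=6, Sybil=5, Peggy=2
Event 6 (Sybil -3): Sybil: 5 -> 2. State: Victor=6, Sybil=2, Peggy=2
Event 7 (Victor +4): Victor: 6 -> 10. State: Victor=10, Sybil=2, Peggy=2
Event 8 (Victor -1): Victor: 10 -> 9. State: Victor=9, Sybil=2, Peggy=2
Event 9 (Peggy -1): Peggy: 2 -> 1. State: Victor=9, Sybil=2, Peggy=1

Peggy's final count: 1

Answer: 1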